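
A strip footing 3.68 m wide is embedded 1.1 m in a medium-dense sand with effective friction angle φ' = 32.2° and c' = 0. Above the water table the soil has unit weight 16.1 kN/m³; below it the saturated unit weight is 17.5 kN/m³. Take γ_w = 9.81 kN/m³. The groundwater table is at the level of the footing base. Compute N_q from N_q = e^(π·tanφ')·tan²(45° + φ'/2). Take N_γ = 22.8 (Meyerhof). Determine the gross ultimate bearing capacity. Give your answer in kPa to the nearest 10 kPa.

q_ult ≈ 740 kPa

tan32.2° = 0.6297, so N_q = e^(π×0.6297)·tan²(61.1°) = 7.231 × 3.282 = 23.73.
Overburden at base level: q = 16.1 × 1.1 = 17.71 kPa.
Below the base the soil is submerged, so the ½γBN_γ term uses γ' = 17.5 − 9.81 = 7.69 kN/m³.
Surcharge term q·N_q = 17.71 × 23.728 = 420.23 kPa; self-weight term 0.5·γ·B·N_γ = 0.5 × 7.69 × 3.68 × 22.8 = 322.61 kPa.
q_ult = 420.23 + 322.61 = 742.84 kPa.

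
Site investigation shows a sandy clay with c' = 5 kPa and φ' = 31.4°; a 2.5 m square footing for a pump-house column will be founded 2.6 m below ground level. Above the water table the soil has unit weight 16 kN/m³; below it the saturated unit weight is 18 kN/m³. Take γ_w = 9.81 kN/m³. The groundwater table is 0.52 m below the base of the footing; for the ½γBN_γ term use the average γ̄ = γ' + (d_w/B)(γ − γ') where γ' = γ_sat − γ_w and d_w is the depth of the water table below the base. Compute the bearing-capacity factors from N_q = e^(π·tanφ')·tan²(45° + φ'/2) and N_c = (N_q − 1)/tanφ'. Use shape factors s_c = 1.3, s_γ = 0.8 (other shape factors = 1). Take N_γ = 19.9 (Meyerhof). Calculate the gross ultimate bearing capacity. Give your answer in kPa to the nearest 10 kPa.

tan31.4° = 0.6104, so N_q = e^(π×0.6104)·tan²(60.7°) = 6.805 × 3.175 = 21.61.
N_c = (21.61 − 1)/tan31.4° = 33.76.
q = γ·D_f = 16 × 2.6 = 41.6 kPa.
γ' = 8.19 kN/m³; averaging over the depth B below the base, γ̄ = γ' + (d_w/B)(γ − γ') = 9.8145 kN/m³.
c·N_c·s_c = 5 × 33.762 × 1.3 = 219.45 kPa
q·N_q = 41.6 × 21.608 = 898.91 kPa
0.5·γ·B·N_γ·s_γ = 0.5 × 9.8145 × 2.5 × 19.9 × 0.8 = 195.31 kPa
q_ult = 219.45 + 898.91 + 195.31 = 1313.7 kPa.

q_ult ≈ 1310 kPa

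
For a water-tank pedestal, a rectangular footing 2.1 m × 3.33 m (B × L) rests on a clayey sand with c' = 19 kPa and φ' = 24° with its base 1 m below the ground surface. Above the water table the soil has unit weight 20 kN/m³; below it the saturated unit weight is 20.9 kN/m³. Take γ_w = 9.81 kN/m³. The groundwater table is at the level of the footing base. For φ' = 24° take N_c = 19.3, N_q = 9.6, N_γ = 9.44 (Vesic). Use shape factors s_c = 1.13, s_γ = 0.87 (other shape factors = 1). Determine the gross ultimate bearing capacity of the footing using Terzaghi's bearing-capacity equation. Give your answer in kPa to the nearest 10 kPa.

Overburden at base level: q = 20 × 1 = 20 kPa.
Below the base the soil is submerged, so the ½γBN_γ term uses γ' = 20.9 − 9.81 = 11.09 kN/m³.
Cohesion term c·N_c·s_c = 19 × 19.3 × 1.13 = 414.37 kPa; surcharge term q·N_q = 20 × 9.6 = 192 kPa; self-weight term 0.5·γ·B·N_γ·s_γ = 0.5 × 11.09 × 2.1 × 9.44 × 0.87 = 95.634 kPa.
q_ult = 414.37 + 192 + 95.634 = 702 kPa.

q_ult ≈ 700 kPa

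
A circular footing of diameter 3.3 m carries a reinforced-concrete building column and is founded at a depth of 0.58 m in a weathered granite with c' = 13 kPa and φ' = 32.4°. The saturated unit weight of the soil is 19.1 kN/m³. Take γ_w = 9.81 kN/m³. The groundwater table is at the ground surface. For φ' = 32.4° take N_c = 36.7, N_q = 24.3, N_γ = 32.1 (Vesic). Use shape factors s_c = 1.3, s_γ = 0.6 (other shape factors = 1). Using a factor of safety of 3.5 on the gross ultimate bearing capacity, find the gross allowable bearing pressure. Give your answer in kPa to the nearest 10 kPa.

q_all ≈ 300 kPa

With the water table at the surface the whole profile is submerged: γ' = 19.1 − 9.81 = 9.29 kN/m³, so q = γ'·D_f = 5.3882 kPa; the same γ' applies in the ½γBN_γ term.
q_ult = c·N_c·s_c + q·N_q + 0.5·γ·B·N_γ·s_γ
     = 13 × 36.7 × 1.3 + 5.3882 × 24.3 + 0.5 × 9.29 × 3.3 × 32.1 × 0.6
     = 620.23 + 130.93 + 295.23 = 1046.4 kPa.
q_all = 1046.4 / 3.5 = 298.97 kPa.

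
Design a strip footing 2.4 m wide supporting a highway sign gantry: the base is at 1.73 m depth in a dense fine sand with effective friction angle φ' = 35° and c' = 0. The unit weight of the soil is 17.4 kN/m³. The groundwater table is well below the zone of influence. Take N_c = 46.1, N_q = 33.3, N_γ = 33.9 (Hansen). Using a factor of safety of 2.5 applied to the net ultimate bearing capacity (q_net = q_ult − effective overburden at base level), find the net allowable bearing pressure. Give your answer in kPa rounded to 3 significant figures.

q = γ·D_f = 17.4 × 1.73 = 30.102 kPa.
q·N_q = 30.102 × 33.3 = 1002.4 kPa
0.5·γ·B·N_γ = 0.5 × 17.4 × 2.4 × 33.9 = 707.83 kPa
q_ult = 1002.4 + 707.83 = 1710.2 kPa.
Net ultimate: q_net = 1710.2 − 30.102 = 1680.1 kPa.
q_all(net) = 1680.1 / 2.5 = 672.05 kPa.

q_all(net) ≈ 672 kPa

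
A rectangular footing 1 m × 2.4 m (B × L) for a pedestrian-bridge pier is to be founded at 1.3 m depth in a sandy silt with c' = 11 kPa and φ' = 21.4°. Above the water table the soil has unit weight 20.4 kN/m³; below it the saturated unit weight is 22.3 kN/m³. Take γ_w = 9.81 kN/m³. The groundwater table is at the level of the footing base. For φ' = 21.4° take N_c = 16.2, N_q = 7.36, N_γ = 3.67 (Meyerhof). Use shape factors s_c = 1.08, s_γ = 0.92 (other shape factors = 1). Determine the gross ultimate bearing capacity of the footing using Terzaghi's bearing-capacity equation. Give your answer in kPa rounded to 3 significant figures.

q_ult ≈ 409 kPa

Overburden at base level: q = 20.4 × 1.3 = 26.52 kPa.
Below the base the soil is submerged, so the ½γBN_γ term uses γ' = 22.3 − 9.81 = 12.49 kN/m³.
Cohesion term c·N_c·s_c = 11 × 16.2 × 1.08 = 192.46 kPa; surcharge term q·N_q = 26.52 × 7.36 = 195.19 kPa; self-weight term 0.5·γ·B·N_γ·s_γ = 0.5 × 12.49 × 1 × 3.67 × 0.92 = 21.086 kPa.
q_ult = 192.46 + 195.19 + 21.086 = 408.73 kPa.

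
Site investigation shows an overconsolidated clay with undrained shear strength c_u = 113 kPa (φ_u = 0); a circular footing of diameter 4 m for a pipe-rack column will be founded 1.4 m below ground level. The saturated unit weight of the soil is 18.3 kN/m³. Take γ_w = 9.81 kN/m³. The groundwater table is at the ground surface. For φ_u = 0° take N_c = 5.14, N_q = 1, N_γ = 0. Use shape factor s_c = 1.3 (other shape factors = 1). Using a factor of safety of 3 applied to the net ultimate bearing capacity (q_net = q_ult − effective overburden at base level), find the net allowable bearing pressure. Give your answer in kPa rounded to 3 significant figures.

γ' = 18.3 − 9.81 = 8.49 kN/m³ (submerged throughout). q = 8.49 × 1.4 = 11.886 kPa.
c·N_c·s_c = 113 × 5.14 × 1.3 = 755.07 kPa
q·N_q = 11.886 × 1 = 11.886 kPa
q_ult = 755.07 + 11.886 = 766.95 kPa.
Net ultimate: q_net = 766.95 − 11.886 = 755.07 kPa.
q_all(net) = 755.07 / 3 = 251.69 kPa.

q_all(net) ≈ 252 kPa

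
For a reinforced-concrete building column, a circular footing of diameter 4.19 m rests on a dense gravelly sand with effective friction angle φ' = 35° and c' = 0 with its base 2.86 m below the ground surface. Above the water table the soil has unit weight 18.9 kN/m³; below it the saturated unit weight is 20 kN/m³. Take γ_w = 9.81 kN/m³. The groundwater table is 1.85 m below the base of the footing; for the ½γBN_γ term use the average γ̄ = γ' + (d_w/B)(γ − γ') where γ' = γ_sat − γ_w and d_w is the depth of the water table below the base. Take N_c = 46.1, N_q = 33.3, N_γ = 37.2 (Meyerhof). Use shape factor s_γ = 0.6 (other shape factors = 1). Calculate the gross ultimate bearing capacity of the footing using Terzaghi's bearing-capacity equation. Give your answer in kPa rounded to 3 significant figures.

Effective surcharge at the founding depth q = γ·D_f = 18.9 × 2.86 = 54.054 kPa.
With d_w = 1.85 m < B, γ̄ = 10.19 + (1.85/4.19) × (18.9 − 10.19) = 14.036 kN/m³.
q_ult = q·N_q + 0.5·γ·B·N_γ·s_γ
     = 54.054 × 33.3 + 0.5 × 14.036 × 4.19 × 37.2 × 0.6
     = 1800 + 656.32 = 2456.3 kPa.

q_ult ≈ 2460 kPa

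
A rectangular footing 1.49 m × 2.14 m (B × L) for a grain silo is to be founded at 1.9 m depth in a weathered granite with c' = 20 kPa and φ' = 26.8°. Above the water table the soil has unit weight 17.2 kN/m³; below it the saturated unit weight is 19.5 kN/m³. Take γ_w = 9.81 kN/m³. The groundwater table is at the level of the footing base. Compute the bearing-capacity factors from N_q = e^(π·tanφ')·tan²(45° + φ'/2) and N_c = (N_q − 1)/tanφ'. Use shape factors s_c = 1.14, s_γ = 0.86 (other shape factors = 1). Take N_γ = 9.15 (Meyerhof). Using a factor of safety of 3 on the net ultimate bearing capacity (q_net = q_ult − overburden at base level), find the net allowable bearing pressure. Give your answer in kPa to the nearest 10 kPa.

N_q = e^(π·tan26.8°)·tan²(58.4°) = 12.92; N_c = (N_q − 1)/tanφ' = 23.59.
Effective surcharge at the founding depth q = γ·D_f = 17.2 × 1.9 = 32.68 kPa.
The water table coincides with the base, so in the self-weight term γ → γ' = 9.69 kN/m³.
q_ult = c·N_c·s_c + q·N_q + 0.5·γ·B·N_γ·s_γ
     = 20 × 23.591 × 1.14 + 32.68 × 12.917 + 0.5 × 9.69 × 1.49 × 9.15 × 0.86
     = 537.88 + 422.12 + 56.807 = 1016.8 kPa.
q_net = 1016.8 − 32.68 = 984.13 kPa.
q_all(net) = 984.13 / 3 = 328.04 kPa.

q_all(net) ≈ 330 kPa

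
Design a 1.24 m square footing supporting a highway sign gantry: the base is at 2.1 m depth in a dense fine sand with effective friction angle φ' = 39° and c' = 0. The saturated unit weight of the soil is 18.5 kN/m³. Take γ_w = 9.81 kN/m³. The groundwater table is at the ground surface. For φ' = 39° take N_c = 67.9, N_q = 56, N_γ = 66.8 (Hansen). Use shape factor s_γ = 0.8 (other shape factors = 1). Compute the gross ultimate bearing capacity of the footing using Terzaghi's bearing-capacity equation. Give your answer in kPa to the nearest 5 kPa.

q_ult ≈ 1310 kPa

With the water table at the surface the whole profile is submerged: γ' = 18.5 − 9.81 = 8.69 kN/m³, so q = γ'·D_f = 18.249 kPa; the same γ' applies in the ½γBN_γ term.
q_ult = q·N_q + 0.5·γ·B·N_γ·s_γ
     = 18.249 × 56 + 0.5 × 8.69 × 1.24 × 66.8 × 0.8
     = 1021.9 + 287.92 = 1309.9 kPa.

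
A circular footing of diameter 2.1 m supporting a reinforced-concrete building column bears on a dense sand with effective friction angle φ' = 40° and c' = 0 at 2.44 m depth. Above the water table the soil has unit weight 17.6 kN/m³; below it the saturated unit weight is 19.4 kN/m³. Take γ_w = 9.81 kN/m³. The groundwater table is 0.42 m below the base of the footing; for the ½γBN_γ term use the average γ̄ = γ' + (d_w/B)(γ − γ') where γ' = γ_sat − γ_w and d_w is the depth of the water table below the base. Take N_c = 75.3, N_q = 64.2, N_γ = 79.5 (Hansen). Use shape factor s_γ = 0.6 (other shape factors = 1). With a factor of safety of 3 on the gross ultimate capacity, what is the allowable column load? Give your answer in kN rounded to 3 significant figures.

P_all ≈ 3830 kN

q = γ·D_f = 17.6 × 2.44 = 42.944 kPa.
γ' = 9.59 kN/m³; averaging over the depth B below the base, γ̄ = γ' + (d_w/B)(γ − γ') = 11.192 kN/m³.
q·N_q = 42.944 × 64.2 = 2757 kPa
0.5·γ·B·N_γ·s_γ = 0.5 × 11.192 × 2.1 × 79.5 × 0.6 = 560.55 kPa
q_ult = 2757 + 560.55 = 3317.6 kPa.
Gross allowable pressure q_all = 3317.6 / 3 = 1105.9 kPa.
Footing area = 3.4636 m², so allowable column load = 1105.9 × 3.4636 = 3830.2 kN.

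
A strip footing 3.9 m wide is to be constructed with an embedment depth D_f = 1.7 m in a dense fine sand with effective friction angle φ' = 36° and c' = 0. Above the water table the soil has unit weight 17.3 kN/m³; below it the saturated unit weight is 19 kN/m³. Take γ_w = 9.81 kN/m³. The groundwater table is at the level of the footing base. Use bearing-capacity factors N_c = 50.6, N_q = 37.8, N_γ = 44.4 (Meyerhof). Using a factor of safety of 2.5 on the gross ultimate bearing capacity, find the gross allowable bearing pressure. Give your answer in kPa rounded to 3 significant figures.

Overburden at base level: q = 17.3 × 1.7 = 29.41 kPa.
Below the base the soil is submerged, so the ½γBN_γ term uses γ' = 19 − 9.81 = 9.19 kN/m³.
Surcharge term q·N_q = 29.41 × 37.8 = 1111.7 kPa; self-weight term 0.5·γ·B·N_γ = 0.5 × 9.19 × 3.9 × 44.4 = 795.67 kPa.
q_ult = 1111.7 + 795.67 = 1907.4 kPa.
q_all = 1907.4 / 2.5 = 762.95 kPa.

q_all ≈ 763 kPa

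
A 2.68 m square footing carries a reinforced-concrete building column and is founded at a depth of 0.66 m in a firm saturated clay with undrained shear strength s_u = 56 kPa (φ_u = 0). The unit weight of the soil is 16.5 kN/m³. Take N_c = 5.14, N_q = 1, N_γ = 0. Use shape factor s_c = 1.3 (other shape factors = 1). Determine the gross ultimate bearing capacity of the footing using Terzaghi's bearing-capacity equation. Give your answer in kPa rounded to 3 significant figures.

q = γ·D_f = 16.5 × 0.66 = 10.89 kPa.
c·N_c·s_c = 56 × 5.14 × 1.3 = 374.19 kPa
q·N_q = 10.89 × 1 = 10.89 kPa
q_ult = 374.19 + 10.89 = 385.08 kPa.

q_ult ≈ 385 kPa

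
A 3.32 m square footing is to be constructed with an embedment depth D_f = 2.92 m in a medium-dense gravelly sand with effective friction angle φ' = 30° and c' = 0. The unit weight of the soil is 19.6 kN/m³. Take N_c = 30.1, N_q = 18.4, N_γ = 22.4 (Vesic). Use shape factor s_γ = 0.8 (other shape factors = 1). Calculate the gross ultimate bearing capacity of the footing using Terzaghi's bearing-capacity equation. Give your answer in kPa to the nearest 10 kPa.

Effective surcharge at the founding depth q = γ·D_f = 19.6 × 2.92 = 57.232 kPa.
q_ult = q·N_q + 0.5·γ·B·N_γ·s_γ
     = 57.232 × 18.4 + 0.5 × 19.6 × 3.32 × 22.4 × 0.8
     = 1053.1 + 583.05 = 1636.1 kPa.

q_ult ≈ 1640 kPa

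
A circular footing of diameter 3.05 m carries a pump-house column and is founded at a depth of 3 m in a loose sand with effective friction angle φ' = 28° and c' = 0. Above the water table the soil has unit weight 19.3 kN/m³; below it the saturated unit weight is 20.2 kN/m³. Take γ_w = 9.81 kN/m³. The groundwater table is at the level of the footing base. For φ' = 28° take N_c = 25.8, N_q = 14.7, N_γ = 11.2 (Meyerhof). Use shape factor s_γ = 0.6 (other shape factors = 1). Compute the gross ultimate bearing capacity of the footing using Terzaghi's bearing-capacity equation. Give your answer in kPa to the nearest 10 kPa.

q = γ·D_f = 19.3 × 3 = 57.9 kPa.
For the ½γBN_γ term take γ' = 20.2 − 9.81 = 10.39 kN/m³ (soil below base is submerged).
q·N_q = 57.9 × 14.7 = 851.13 kPa
0.5·γ·B·N_γ·s_γ = 0.5 × 10.39 × 3.05 × 11.2 × 0.6 = 106.48 kPa
q_ult = 851.13 + 106.48 = 957.61 kPa.

q_ult ≈ 960 kPa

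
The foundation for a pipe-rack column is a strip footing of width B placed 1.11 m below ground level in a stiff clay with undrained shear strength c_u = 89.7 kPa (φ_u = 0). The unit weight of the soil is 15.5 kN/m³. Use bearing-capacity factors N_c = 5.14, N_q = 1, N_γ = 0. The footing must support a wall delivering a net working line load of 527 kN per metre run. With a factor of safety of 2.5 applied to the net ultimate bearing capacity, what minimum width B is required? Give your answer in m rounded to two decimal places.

q = γ·D_f = 15.5 × 1.11 = 17.205 kPa.
c·N_c = 89.7 × 5.14 = 461.06 kPa
q·N_q = 17.205 × 1 = 17.205 kPa
q_ult = 461.06 + 17.205 = 478.26 kPa.
For φ = 0 the ½γBN_γ term vanishes, so q_ult is independent of B. q_net = 478.26 − 17.205 = 461.06 kPa; q_all(net) = 461.06/2.5 = 184.42 kPa.
Required width B = w / q_all(net) = 527 / 184.42 = 2.858 m.

B = 2.86 m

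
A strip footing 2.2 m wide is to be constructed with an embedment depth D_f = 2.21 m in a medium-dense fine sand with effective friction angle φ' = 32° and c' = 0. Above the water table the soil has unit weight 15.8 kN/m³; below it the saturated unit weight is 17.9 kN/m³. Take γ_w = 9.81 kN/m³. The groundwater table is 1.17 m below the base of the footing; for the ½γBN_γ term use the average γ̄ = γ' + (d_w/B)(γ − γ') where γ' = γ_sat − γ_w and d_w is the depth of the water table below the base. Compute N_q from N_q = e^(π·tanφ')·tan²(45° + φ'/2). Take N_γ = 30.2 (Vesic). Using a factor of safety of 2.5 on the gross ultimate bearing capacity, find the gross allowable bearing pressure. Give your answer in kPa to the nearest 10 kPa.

q_all ≈ 490 kPa

N_q = e^(π·tan32°)·tan²(61°) = 23.18.
Overburden at base level: q = 15.8 × 2.21 = 34.918 kPa.
The water table is 1.17 m below the base (< B = 2.2 m), so the ½γBN_γ term uses γ̄ = γ' + (d_w/B)(γ − γ') = 8.09 + (1.17/2.2)(15.8 − 8.09) = 12.19 kN/m³.
Surcharge term q·N_q = 34.918 × 23.177 = 809.29 kPa; self-weight term 0.5·γ·B·N_γ = 0.5 × 12.19 × 2.2 × 30.2 = 404.96 kPa.
q_ult = 809.29 + 404.96 = 1214.2 kPa.
q_all = 1214.2 / 2.5 = 485.7 kPa.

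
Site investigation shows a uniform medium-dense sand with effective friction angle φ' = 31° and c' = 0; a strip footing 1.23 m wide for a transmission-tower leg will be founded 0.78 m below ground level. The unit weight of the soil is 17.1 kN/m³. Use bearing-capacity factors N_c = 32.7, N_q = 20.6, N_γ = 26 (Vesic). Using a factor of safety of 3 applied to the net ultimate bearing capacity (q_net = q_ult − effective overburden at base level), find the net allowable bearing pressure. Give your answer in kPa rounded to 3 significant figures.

q_all(net) ≈ 178 kPa

Effective surcharge at the founding depth q = γ·D_f = 17.1 × 0.78 = 13.338 kPa.
q_ult = q·N_q + 0.5·γ·B·N_γ
     = 13.338 × 20.6 + 0.5 × 17.1 × 1.23 × 26
     = 274.76 + 273.43 = 548.19 kPa.
Net ultimate: q_net = 548.19 − 13.338 = 534.85 kPa.
q_all(net) = 534.85 / 3 = 178.28 kPa.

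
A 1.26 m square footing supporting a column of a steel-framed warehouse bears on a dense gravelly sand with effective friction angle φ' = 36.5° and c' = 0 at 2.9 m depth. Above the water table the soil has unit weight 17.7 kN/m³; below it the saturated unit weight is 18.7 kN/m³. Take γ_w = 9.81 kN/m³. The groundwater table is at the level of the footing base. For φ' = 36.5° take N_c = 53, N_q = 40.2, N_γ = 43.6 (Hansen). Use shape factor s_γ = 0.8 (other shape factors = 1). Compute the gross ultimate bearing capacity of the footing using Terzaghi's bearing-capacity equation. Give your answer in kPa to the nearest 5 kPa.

q_ult ≈ 2260 kPa

Effective surcharge at the founding depth q = γ·D_f = 17.7 × 2.9 = 51.33 kPa.
The water table coincides with the base, so in the self-weight term γ → γ' = 8.89 kN/m³.
q_ult = q·N_q + 0.5·γ·B·N_γ·s_γ
     = 51.33 × 40.2 + 0.5 × 8.89 × 1.26 × 43.6 × 0.8
     = 2063.5 + 195.35 = 2258.8 kPa.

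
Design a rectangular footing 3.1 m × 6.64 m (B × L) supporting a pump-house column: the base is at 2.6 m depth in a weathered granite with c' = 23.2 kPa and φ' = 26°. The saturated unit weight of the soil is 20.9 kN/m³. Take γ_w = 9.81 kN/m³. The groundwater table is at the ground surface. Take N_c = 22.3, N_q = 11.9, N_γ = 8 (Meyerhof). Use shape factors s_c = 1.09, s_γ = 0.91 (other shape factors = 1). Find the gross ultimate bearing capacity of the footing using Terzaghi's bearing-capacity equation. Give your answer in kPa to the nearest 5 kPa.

q_ult ≈ 1030 kPa

Water table at ground surface, so effective unit weight γ' = 20.9 − 9.81 = 11.09 kN/m³ is used throughout; overburden q = 11.09 × 2.6 = 28.834 kPa; the same γ' applies in the ½γBN_γ term.
Cohesion term c·N_c·s_c = 23.2 × 22.3 × 1.09 = 563.92 kPa; surcharge term q·N_q = 28.834 × 11.9 = 343.12 kPa; self-weight term 0.5·γ·B·N_γ·s_γ = 0.5 × 11.09 × 3.1 × 8 × 0.91 = 125.14 kPa.
q_ult = 563.92 + 343.12 + 125.14 = 1032.2 kPa.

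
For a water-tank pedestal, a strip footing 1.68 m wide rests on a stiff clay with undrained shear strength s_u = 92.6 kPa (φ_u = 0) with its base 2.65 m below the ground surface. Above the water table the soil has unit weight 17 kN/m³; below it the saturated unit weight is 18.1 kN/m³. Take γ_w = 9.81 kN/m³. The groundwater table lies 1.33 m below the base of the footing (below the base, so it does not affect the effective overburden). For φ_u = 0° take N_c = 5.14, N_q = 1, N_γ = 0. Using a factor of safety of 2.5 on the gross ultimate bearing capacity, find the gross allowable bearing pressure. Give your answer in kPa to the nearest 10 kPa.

q_all ≈ 210 kPa

q = γ·D_f = 17 × 2.65 = 45.05 kPa.
c·N_c = 92.6 × 5.14 = 475.96 kPa
q·N_q = 45.05 × 1 = 45.05 kPa
q_ult = 475.96 + 45.05 = 521.01 kPa.
q_all = 521.01 / 2.5 = 208.41 kPa.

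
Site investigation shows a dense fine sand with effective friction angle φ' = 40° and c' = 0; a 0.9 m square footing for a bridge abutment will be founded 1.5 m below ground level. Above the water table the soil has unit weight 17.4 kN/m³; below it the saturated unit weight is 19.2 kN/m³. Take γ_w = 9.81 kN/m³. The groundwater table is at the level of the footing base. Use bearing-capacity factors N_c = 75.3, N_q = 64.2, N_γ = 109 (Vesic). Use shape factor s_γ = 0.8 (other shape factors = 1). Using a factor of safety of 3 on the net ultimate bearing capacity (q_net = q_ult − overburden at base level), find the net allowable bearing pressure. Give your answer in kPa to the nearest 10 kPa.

q_all(net) ≈ 670 kPa

Effective surcharge at the founding depth q = γ·D_f = 17.4 × 1.5 = 26.1 kPa.
The water table coincides with the base, so in the self-weight term γ → γ' = 9.39 kN/m³.
q_ult = q·N_q + 0.5·γ·B·N_γ·s_γ
     = 26.1 × 64.2 + 0.5 × 9.39 × 0.9 × 109 × 0.8
     = 1675.6 + 368.46 = 2044.1 kPa.
q_net = 2044.1 − 26.1 = 2018 kPa.
q_all(net) = 2018 / 3 = 672.66 kPa.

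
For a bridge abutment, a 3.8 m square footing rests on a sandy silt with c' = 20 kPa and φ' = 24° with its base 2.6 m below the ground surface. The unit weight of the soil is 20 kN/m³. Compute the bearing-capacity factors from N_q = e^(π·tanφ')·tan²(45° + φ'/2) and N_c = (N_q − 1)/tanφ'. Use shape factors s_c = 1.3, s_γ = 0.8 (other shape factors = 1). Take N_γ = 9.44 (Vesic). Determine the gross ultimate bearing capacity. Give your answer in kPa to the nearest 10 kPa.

tan24° = 0.4452, so N_q = e^(π×0.4452)·tan²(57°) = 4.05 × 2.371 = 9.6.
N_c = (9.6 − 1)/tan24° = 19.32.
q = γ·D_f = 20 × 2.6 = 52 kPa.
c·N_c·s_c = 20 × 19.324 × 1.3 = 502.41 kPa
q·N_q = 52 × 9.6034 = 499.38 kPa
0.5·γ·B·N_γ·s_γ = 0.5 × 20 × 3.8 × 9.44 × 0.8 = 286.98 kPa
q_ult = 502.41 + 499.38 + 286.98 = 1288.8 kPa.

q_ult ≈ 1290 kPa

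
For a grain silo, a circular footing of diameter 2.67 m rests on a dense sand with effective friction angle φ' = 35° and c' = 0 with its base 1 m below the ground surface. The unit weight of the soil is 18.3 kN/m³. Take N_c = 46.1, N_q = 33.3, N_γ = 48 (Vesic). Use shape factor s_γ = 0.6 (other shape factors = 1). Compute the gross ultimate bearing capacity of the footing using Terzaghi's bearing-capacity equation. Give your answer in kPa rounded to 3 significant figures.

q_ult ≈ 1310 kPa

Effective surcharge at the founding depth q = γ·D_f = 18.3 × 1 = 18.3 kPa.
q_ult = q·N_q + 0.5·γ·B·N_γ·s_γ
     = 18.3 × 33.3 + 0.5 × 18.3 × 2.67 × 48 × 0.6
     = 609.39 + 703.6 = 1313 kPa.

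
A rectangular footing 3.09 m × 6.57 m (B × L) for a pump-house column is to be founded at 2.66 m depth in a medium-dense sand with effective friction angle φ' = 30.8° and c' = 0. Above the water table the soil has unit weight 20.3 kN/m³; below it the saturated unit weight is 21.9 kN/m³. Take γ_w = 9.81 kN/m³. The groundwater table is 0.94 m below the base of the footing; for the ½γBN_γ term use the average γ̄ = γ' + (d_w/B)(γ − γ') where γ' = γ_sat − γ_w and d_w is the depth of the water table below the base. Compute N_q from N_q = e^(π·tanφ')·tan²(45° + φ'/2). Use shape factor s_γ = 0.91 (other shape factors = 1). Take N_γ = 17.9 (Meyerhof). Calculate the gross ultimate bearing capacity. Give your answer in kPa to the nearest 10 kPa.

q_ult ≈ 1460 kPa

tan30.8° = 0.5961, so N_q = e^(π×0.5961)·tan²(60.4°) = 6.506 × 3.099 = 20.16.
Overburden at base level: q = 20.3 × 2.66 = 53.998 kPa.
The water table is 0.94 m below the base (< B = 3.09 m), so the ½γBN_γ term uses γ̄ = γ' + (d_w/B)(γ − γ') = 12.09 + (0.94/3.09)(20.3 − 12.09) = 14.588 kN/m³.
Surcharge term q·N_q = 53.998 × 20.161 = 1088.7 kPa; self-weight term 0.5·γ·B·N_γ·s_γ = 0.5 × 14.588 × 3.09 × 17.9 × 0.91 = 367.12 kPa.
q_ult = 1088.7 + 367.12 = 1455.8 kPa.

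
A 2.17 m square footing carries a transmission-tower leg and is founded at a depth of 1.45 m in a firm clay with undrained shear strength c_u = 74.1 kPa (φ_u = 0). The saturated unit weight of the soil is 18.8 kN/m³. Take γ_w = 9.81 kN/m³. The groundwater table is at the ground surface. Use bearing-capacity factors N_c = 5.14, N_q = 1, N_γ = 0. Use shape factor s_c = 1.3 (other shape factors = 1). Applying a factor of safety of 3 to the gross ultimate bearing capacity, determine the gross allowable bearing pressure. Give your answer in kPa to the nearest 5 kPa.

q_all ≈ 170 kPa

γ' = 18.8 − 9.81 = 8.99 kN/m³ (submerged throughout). q = 8.99 × 1.45 = 13.036 kPa.
c·N_c·s_c = 74.1 × 5.14 × 1.3 = 495.14 kPa
q·N_q = 13.036 × 1 = 13.036 kPa
q_ult = 495.14 + 13.036 = 508.17 kPa.
q_all = q_ult / FS = 508.17 / 3 = 169.39 kPa.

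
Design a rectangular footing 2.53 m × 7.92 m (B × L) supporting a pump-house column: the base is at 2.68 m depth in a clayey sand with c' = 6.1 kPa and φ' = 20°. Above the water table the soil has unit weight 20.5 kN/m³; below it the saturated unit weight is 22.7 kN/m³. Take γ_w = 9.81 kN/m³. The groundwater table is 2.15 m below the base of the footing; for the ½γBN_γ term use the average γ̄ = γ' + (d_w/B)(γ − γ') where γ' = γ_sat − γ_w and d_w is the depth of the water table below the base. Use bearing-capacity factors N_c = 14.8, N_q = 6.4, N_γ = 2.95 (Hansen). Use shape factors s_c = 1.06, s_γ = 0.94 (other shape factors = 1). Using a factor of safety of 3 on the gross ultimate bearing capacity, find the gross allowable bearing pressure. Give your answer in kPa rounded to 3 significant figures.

q_all ≈ 172 kPa

Effective surcharge at the founding depth q = γ·D_f = 20.5 × 2.68 = 54.94 kPa.
With d_w = 2.15 m < B, γ̄ = 12.89 + (2.15/2.53) × (20.5 − 12.89) = 19.357 kN/m³.
q_ult = c·N_c·s_c + q·N_q + 0.5·γ·B·N_γ·s_γ
     = 6.1 × 14.8 × 1.06 + 54.94 × 6.4 + 0.5 × 19.357 × 2.53 × 2.95 × 0.94
     = 95.697 + 351.62 + 67.901 = 515.21 kPa.
q_all = 515.21 / 3 = 171.74 kPa.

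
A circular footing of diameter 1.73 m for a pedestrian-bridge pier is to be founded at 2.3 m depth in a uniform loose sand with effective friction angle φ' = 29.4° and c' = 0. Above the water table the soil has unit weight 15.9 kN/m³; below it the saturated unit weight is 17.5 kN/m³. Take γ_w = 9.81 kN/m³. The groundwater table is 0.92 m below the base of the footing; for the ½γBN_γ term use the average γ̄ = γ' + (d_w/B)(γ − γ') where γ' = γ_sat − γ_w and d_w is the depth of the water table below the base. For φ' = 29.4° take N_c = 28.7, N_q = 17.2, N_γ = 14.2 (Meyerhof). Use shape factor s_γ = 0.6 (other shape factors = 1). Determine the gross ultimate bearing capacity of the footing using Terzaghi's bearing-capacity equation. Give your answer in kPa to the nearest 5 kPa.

q = γ·D_f = 15.9 × 2.3 = 36.57 kPa.
γ' = 7.69 kN/m³; averaging over the depth B below the base, γ̄ = γ' + (d_w/B)(γ − γ') = 12.056 kN/m³.
q·N_q = 36.57 × 17.2 = 629 kPa
0.5·γ·B·N_γ·s_γ = 0.5 × 12.056 × 1.73 × 14.2 × 0.6 = 88.85 kPa
q_ult = 629 + 88.85 = 717.85 kPa.

q_ult ≈ 720 kPa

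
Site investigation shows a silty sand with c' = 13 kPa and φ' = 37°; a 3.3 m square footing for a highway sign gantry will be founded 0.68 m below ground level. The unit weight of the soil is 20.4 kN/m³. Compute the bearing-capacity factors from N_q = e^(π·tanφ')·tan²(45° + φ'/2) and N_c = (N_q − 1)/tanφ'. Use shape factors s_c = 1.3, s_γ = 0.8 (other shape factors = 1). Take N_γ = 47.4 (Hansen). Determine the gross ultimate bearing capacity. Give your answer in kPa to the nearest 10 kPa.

q_ult ≈ 2810 kPa

tan37° = 0.7536, so N_q = e^(π×0.7536)·tan²(63.5°) = 10.669 × 4.023 = 42.92.
N_c = (42.92 − 1)/tan37° = 55.63.
Overburden at base level: q = 20.4 × 0.68 = 13.872 kPa.
Cohesion term c·N_c·s_c = 13 × 55.63 × 1.3 = 940.14 kPa; surcharge term q·N_q = 13.872 × 42.92 = 595.39 kPa; self-weight term 0.5·γ·B·N_γ·s_γ = 0.5 × 20.4 × 3.3 × 47.4 × 0.8 = 1276.4 kPa.
q_ult = 940.14 + 595.39 + 1276.4 = 2811.9 kPa.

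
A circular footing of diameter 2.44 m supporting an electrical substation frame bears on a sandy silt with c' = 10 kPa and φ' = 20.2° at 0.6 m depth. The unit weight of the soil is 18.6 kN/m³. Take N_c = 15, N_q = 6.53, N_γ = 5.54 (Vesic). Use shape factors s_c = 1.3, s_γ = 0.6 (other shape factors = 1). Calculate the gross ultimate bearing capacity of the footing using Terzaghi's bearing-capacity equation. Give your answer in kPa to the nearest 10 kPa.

q_ult ≈ 340 kPa

q = γ·D_f = 18.6 × 0.6 = 11.16 kPa.
c·N_c·s_c = 10 × 15 × 1.3 = 195 kPa
q·N_q = 11.16 × 6.53 = 72.875 kPa
0.5·γ·B·N_γ·s_γ = 0.5 × 18.6 × 2.44 × 5.54 × 0.6 = 75.428 kPa
q_ult = 195 + 72.875 + 75.428 = 343.3 kPa.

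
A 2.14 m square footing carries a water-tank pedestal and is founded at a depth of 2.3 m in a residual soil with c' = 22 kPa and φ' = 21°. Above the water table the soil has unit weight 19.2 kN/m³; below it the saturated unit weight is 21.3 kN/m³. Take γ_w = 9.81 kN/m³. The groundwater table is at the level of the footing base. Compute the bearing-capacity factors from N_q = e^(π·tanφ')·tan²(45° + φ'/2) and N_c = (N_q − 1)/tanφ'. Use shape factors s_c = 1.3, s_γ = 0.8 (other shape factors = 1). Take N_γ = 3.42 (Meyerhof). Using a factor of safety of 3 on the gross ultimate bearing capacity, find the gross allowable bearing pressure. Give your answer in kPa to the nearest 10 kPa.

q_all ≈ 270 kPa

N_q = e^(π·tan21°)·tan²(55.5°) = 7.07; N_c = (N_q − 1)/tanφ' = 15.81.
Overburden at base level: q = 19.2 × 2.3 = 44.16 kPa.
Below the base the soil is submerged, so the ½γBN_γ term uses γ' = 21.3 − 9.81 = 11.49 kN/m³.
Cohesion term c·N_c·s_c = 22 × 15.815 × 1.3 = 452.31 kPa; surcharge term q·N_q = 44.16 × 7.0708 = 312.24 kPa; self-weight term 0.5·γ·B·N_γ·s_γ = 0.5 × 11.49 × 2.14 × 3.42 × 0.8 = 33.637 kPa.
q_ult = 452.31 + 312.24 + 33.637 = 798.19 kPa.
q_all = 798.19 / 3 = 266.06 kPa.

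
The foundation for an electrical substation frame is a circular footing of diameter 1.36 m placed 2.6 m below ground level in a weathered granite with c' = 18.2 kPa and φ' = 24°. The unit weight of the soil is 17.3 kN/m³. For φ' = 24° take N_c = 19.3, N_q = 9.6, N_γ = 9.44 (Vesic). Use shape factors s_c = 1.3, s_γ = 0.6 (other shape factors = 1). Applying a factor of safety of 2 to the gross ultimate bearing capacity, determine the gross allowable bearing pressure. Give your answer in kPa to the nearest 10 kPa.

q_all ≈ 480 kPa

Overburden at base level: q = 17.3 × 2.6 = 44.98 kPa.
Cohesion term c·N_c·s_c = 18.2 × 19.3 × 1.3 = 456.64 kPa; surcharge term q·N_q = 44.98 × 9.6 = 431.81 kPa; self-weight term 0.5·γ·B·N_γ·s_γ = 0.5 × 17.3 × 1.36 × 9.44 × 0.6 = 66.631 kPa.
q_ult = 456.64 + 431.81 + 66.631 = 955.08 kPa.
q_all = q_ult / FS = 955.08 / 2 = 477.54 kPa.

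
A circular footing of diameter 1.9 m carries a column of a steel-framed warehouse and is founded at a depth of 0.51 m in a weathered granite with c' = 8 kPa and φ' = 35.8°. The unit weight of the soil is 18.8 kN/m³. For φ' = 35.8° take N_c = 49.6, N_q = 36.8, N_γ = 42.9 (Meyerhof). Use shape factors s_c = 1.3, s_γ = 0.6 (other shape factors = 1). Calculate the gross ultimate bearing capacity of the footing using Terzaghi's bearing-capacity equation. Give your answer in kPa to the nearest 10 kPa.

q_ult ≈ 1330 kPa

Effective surcharge at the founding depth q = γ·D_f = 18.8 × 0.51 = 9.588 kPa.
q_ult = c·N_c·s_c + q·N_q + 0.5·γ·B·N_γ·s_γ
     = 8 × 49.6 × 1.3 + 9.588 × 36.8 + 0.5 × 18.8 × 1.9 × 42.9 × 0.6
     = 515.84 + 352.84 + 459.72 = 1328.4 kPa.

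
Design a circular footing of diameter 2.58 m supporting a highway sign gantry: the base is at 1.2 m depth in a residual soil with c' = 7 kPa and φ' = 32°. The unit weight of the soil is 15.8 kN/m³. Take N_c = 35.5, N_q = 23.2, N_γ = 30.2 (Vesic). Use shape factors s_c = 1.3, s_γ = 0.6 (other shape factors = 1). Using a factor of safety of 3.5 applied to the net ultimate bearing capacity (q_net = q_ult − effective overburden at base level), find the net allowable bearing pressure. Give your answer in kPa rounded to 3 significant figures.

q_all(net) ≈ 318 kPa

Overburden at base level: q = 15.8 × 1.2 = 18.96 kPa.
Cohesion term c·N_c·s_c = 7 × 35.5 × 1.3 = 323.05 kPa; surcharge term q·N_q = 18.96 × 23.2 = 439.87 kPa; self-weight term 0.5·γ·B·N_γ·s_γ = 0.5 × 15.8 × 2.58 × 30.2 × 0.6 = 369.32 kPa.
q_ult = 323.05 + 439.87 + 369.32 = 1132.2 kPa.
Net ultimate: q_net = 1132.2 − 18.96 = 1113.3 kPa.
q_all(net) = 1113.3 / 3.5 = 318.08 kPa.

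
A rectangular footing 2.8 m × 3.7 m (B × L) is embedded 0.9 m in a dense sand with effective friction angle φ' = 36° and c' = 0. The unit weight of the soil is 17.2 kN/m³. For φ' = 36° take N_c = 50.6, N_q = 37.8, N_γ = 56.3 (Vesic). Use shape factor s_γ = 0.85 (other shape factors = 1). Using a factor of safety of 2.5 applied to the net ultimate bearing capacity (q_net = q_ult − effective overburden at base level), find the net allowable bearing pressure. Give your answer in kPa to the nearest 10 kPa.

q_all(net) ≈ 690 kPa

q = γ·D_f = 17.2 × 0.9 = 15.48 kPa.
q·N_q = 15.48 × 37.8 = 585.14 kPa
0.5·γ·B·N_γ·s_γ = 0.5 × 17.2 × 2.8 × 56.3 × 0.85 = 1152.3 kPa
q_ult = 585.14 + 1152.3 = 1737.5 kPa.
Net ultimate: q_net = 1737.5 − 15.48 = 1722 kPa.
q_all(net) = 1722 / 2.5 = 688.8 kPa.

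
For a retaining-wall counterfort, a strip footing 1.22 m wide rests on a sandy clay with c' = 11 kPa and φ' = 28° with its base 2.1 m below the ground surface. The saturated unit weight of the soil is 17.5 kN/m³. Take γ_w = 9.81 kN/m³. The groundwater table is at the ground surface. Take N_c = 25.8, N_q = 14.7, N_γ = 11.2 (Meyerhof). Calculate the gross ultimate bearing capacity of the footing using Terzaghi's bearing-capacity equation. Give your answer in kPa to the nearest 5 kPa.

With the water table at the surface the whole profile is submerged: γ' = 17.5 − 9.81 = 7.69 kN/m³, so q = γ'·D_f = 16.149 kPa; the same γ' applies in the ½γBN_γ term.
q_ult = c·N_c + q·N_q + 0.5·γ·B·N_γ
     = 11 × 25.8 + 16.149 × 14.7 + 0.5 × 7.69 × 1.22 × 11.2
     = 283.8 + 237.39 + 52.538 = 573.73 kPa.

q_ult ≈ 575 kPa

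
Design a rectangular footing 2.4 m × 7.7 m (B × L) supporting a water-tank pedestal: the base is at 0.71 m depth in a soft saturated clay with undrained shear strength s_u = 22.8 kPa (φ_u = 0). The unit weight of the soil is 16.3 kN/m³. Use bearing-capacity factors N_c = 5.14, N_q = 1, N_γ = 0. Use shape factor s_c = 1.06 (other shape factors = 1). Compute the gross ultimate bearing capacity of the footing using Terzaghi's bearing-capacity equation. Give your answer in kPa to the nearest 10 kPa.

q_ult ≈ 140 kPa

Overburden at base level: q = 16.3 × 0.71 = 11.573 kPa.
Cohesion term c·N_c·s_c = 22.8 × 5.14 × 1.06 = 124.22 kPa; surcharge term q·N_q = 11.573 × 1 = 11.573 kPa.
q_ult = 124.22 + 11.573 = 135.8 kPa.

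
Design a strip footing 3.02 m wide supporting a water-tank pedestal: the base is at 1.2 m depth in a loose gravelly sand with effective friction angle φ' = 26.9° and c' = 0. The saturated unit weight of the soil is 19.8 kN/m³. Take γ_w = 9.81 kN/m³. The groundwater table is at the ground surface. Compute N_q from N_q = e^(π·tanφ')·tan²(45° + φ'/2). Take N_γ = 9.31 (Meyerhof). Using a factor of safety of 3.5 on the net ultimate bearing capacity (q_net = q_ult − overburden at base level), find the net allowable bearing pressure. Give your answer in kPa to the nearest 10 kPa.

q_all(net) ≈ 80 kPa

N_q = e^(π·tan26.9°)·tan²(58.45°) = 13.06.
With the water table at the surface the whole profile is submerged: γ' = 19.8 − 9.81 = 9.99 kN/m³, so q = γ'·D_f = 11.988 kPa; the same γ' applies in the ½γBN_γ term.
q_ult = q·N_q + 0.5·γ·B·N_γ
     = 11.988 × 13.057 + 0.5 × 9.99 × 3.02 × 9.31
     = 156.53 + 140.44 = 296.97 kPa.
q_net = 296.97 − 11.988 = 284.98 kPa.
q_all(net) = 284.98 / 3.5 = 81.423 kPa.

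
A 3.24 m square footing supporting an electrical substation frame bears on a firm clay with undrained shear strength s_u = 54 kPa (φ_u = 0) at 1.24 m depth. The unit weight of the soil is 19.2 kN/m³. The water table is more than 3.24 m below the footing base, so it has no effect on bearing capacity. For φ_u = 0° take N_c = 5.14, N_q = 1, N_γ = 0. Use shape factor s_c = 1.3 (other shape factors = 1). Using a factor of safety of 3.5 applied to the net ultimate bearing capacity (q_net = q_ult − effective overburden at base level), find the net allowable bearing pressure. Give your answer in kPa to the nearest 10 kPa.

q = γ·D_f = 19.2 × 1.24 = 23.808 kPa.
c·N_c·s_c = 54 × 5.14 × 1.3 = 360.83 kPa
q·N_q = 23.808 × 1 = 23.808 kPa
q_ult = 360.83 + 23.808 = 384.64 kPa.
Net ultimate: q_net = 384.64 − 23.808 = 360.83 kPa.
q_all(net) = 360.83 / 3.5 = 103.09 kPa.

q_all(net) ≈ 100 kPa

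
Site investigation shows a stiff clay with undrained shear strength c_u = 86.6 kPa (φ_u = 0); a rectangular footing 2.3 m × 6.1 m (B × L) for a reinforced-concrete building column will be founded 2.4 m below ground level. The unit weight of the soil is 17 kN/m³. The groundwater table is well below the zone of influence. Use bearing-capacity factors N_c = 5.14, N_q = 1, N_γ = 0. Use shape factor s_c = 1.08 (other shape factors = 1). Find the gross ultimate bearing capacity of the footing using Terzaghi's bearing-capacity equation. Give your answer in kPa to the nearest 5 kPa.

q_ult ≈ 520 kPa

q = γ·D_f = 17 × 2.4 = 40.8 kPa.
c·N_c·s_c = 86.6 × 5.14 × 1.08 = 480.73 kPa
q·N_q = 40.8 × 1 = 40.8 kPa
q_ult = 480.73 + 40.8 = 521.53 kPa.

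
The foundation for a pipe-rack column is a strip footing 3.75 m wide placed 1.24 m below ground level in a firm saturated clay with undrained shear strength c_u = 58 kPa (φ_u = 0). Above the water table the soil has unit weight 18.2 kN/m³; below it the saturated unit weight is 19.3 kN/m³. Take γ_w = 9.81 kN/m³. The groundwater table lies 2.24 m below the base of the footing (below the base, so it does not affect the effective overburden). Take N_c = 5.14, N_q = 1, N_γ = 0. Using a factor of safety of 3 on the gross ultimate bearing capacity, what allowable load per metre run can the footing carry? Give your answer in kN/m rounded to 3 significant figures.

≈ 401 kN/m

Effective surcharge at the founding depth q = γ·D_f = 18.2 × 1.24 = 22.568 kPa.
q_ult = c·N_c + q·N_q
     = 58 × 5.14 + 22.568 × 1
     = 298.12 + 22.568 = 320.69 kPa.
Gross allowable pressure q_all = 320.69 / 3 = 106.9 kPa.
Allowable wall load = q_all × B = 106.9 × 3.75 = 400.86 kN per metre run.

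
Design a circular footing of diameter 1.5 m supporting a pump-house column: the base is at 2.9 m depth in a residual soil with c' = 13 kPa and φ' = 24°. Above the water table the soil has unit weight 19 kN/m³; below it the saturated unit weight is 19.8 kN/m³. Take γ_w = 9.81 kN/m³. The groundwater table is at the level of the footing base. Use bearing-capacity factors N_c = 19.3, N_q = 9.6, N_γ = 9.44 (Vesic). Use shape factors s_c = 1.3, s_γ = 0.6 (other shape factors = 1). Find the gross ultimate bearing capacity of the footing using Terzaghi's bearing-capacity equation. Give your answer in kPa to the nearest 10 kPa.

q_ult ≈ 900 kPa

Overburden at base level: q = 19 × 2.9 = 55.1 kPa.
Below the base the soil is submerged, so the ½γBN_γ term uses γ' = 19.8 − 9.81 = 9.99 kN/m³.
Cohesion term c·N_c·s_c = 13 × 19.3 × 1.3 = 326.17 kPa; surcharge term q·N_q = 55.1 × 9.6 = 528.96 kPa; self-weight term 0.5·γ·B·N_γ·s_γ = 0.5 × 9.99 × 1.5 × 9.44 × 0.6 = 42.438 kPa.
q_ult = 326.17 + 528.96 + 42.438 = 897.57 kPa.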